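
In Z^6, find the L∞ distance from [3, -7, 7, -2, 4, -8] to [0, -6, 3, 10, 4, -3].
12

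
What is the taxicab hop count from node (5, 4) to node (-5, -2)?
16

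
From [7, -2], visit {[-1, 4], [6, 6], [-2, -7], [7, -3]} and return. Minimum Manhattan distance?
44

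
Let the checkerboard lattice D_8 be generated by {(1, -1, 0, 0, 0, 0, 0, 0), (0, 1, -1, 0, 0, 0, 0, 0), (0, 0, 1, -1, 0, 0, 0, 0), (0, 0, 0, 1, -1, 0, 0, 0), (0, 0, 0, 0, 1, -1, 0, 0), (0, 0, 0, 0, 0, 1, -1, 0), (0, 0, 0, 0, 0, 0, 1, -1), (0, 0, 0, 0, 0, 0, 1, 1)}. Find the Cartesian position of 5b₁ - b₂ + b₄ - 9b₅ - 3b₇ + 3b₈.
(5, -6, 1, 1, -10, 9, 0, 6)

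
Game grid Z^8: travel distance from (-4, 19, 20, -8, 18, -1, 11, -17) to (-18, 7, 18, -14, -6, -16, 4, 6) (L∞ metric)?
24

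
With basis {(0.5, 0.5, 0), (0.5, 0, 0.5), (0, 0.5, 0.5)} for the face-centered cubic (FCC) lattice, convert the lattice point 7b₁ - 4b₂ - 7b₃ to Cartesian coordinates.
(1.5, 0, -5.5)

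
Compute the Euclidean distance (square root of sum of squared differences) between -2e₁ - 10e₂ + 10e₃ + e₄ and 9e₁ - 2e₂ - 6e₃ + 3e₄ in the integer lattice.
21.095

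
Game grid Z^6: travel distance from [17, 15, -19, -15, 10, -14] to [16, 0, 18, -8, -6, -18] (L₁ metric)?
80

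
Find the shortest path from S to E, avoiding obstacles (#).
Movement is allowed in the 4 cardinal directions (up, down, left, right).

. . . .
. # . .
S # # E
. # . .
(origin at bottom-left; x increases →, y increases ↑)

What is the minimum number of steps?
7
(one shortest path: (0, 1) → (0, 2) → (0, 3) → (1, 3) → (2, 3) → (3, 3) → (3, 2) → (3, 1))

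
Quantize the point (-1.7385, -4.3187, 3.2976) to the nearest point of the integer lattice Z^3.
(-2, -4, 3)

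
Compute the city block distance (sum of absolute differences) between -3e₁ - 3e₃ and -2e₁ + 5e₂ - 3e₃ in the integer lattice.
6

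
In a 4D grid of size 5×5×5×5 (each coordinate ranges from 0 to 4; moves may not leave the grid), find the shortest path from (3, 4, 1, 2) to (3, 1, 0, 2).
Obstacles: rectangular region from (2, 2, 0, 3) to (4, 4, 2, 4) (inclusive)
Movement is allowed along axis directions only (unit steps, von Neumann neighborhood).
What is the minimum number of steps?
4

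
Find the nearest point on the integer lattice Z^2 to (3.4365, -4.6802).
(3, -5)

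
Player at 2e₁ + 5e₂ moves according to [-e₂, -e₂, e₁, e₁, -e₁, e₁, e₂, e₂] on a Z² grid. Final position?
(4, 5)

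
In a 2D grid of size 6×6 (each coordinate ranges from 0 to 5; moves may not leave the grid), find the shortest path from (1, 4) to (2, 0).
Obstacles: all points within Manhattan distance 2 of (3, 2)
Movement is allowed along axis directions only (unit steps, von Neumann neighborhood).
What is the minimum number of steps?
7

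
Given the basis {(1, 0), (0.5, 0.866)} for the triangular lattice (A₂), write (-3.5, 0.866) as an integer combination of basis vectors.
-4b₁ + b₂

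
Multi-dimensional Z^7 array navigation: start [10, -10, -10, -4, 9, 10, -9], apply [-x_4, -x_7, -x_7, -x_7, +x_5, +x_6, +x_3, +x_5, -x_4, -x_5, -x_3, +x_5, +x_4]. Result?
(10, -10, -10, -5, 11, 11, -12)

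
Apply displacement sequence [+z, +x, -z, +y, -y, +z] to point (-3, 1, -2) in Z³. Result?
(-2, 1, -1)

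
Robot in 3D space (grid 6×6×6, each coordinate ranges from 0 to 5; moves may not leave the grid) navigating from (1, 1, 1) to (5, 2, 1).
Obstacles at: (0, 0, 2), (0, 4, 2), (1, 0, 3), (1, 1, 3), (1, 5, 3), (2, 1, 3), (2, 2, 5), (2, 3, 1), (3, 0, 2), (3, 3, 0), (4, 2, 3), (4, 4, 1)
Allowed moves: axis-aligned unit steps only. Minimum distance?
5
(one shortest path: (1, 1, 1) → (2, 1, 1) → (3, 1, 1) → (4, 1, 1) → (5, 1, 1) → (5, 2, 1))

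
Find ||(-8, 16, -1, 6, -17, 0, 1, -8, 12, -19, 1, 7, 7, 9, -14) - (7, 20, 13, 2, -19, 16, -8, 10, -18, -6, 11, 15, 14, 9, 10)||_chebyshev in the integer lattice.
30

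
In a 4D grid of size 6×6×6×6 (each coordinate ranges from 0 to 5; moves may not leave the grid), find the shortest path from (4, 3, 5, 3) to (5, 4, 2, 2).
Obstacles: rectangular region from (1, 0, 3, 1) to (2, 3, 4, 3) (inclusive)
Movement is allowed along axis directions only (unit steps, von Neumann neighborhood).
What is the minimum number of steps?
6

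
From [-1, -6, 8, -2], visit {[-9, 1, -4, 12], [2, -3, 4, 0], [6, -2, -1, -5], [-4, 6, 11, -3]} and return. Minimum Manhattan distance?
124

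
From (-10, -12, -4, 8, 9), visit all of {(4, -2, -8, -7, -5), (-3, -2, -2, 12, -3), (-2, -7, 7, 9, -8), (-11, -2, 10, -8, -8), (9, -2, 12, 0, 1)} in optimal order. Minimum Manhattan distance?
167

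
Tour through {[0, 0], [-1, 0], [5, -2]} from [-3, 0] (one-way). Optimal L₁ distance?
10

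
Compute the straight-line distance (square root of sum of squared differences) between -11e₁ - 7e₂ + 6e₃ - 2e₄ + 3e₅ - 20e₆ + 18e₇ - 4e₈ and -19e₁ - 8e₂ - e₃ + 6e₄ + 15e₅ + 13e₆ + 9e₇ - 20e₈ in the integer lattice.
41.8091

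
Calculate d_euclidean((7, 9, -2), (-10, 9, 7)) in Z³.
19.2354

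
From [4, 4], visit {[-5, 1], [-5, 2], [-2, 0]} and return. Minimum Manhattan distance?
26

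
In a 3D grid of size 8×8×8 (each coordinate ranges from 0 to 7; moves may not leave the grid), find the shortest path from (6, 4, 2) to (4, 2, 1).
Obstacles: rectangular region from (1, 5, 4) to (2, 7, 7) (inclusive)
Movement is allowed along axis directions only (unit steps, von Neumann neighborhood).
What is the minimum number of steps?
5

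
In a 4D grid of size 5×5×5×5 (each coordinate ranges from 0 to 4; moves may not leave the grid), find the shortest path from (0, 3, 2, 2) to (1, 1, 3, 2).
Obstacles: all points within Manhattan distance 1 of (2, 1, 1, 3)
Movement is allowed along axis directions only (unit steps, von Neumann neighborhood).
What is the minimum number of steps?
4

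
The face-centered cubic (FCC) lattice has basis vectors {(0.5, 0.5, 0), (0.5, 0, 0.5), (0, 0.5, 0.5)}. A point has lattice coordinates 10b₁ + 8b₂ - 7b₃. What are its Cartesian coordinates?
(9, 1.5, 0.5)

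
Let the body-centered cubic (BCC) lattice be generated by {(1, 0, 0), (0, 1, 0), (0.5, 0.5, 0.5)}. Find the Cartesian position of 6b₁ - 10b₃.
(1, -5, -5)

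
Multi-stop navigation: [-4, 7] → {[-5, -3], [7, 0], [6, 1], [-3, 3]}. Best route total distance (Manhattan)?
30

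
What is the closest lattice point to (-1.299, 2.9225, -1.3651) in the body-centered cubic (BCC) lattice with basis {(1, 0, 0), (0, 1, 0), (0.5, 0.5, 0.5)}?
(-1, 3, -1)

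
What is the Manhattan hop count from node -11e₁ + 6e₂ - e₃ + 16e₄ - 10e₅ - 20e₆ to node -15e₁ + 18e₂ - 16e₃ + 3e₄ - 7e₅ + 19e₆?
86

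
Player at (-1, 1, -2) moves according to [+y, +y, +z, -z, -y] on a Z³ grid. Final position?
(-1, 2, -2)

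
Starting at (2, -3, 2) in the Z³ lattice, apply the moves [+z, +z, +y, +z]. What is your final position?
(2, -2, 5)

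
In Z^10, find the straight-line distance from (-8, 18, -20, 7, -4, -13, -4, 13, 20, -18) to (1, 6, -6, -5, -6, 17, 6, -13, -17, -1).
62.474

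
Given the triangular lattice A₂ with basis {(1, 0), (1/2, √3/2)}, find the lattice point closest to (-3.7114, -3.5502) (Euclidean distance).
(-4, -3.464)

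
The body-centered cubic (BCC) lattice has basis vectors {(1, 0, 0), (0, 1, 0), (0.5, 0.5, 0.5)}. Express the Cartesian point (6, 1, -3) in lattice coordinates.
9b₁ + 4b₂ - 6b₃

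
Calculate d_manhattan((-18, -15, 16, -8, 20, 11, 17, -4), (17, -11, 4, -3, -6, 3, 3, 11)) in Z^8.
119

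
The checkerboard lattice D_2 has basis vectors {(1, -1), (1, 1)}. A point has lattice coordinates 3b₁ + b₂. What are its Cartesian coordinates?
(4, -2)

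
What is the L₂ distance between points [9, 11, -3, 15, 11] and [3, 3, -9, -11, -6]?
33.1813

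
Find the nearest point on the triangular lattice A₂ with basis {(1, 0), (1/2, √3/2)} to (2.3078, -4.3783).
(2.5, -4.33)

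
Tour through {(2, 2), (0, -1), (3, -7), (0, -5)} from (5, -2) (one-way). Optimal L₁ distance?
21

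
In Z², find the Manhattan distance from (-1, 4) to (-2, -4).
9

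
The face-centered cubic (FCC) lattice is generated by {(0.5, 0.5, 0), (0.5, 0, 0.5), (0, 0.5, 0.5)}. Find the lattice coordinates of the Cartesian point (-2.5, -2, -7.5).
3b₁ - 8b₂ - 7b₃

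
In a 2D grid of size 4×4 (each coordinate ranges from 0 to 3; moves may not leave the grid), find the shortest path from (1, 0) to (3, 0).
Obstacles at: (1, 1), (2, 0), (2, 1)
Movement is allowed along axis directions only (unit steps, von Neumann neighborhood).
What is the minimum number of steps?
8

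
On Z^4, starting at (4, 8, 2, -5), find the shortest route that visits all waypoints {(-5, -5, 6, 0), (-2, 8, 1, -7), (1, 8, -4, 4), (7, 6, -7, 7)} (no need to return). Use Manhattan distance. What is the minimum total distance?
84
(one optimal route: (4, 8, 2, -5) → (-2, 8, 1, -7) → (-5, -5, 6, 0) → (1, 8, -4, 4) → (7, 6, -7, 7))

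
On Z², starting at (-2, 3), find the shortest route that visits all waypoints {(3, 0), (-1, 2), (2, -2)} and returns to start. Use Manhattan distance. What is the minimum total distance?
20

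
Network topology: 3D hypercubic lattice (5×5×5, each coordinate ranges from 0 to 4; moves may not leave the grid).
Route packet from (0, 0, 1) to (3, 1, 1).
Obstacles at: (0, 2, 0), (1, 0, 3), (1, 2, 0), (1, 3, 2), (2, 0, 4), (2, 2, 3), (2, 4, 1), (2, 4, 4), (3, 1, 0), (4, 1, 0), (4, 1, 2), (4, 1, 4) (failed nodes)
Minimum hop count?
4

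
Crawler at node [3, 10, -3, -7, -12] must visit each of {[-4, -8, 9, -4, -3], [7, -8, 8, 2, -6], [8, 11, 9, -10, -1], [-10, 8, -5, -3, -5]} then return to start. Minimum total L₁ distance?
158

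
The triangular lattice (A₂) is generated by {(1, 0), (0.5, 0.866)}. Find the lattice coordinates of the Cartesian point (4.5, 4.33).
2b₁ + 5b₂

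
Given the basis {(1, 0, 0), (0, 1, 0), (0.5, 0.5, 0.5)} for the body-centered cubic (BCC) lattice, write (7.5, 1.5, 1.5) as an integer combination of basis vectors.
6b₁ + 3b₃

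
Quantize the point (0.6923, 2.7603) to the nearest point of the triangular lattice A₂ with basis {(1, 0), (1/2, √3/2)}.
(0.5, 2.598)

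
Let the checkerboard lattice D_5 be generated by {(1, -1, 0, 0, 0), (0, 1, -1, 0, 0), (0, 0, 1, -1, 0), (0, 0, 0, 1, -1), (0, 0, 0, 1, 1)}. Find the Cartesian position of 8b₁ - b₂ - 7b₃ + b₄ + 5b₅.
(8, -9, -6, 13, 4)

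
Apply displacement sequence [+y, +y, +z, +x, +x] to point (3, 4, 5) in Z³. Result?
(5, 6, 6)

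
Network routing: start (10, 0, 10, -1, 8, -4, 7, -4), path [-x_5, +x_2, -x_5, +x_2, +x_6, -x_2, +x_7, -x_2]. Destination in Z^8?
(10, 0, 10, -1, 6, -3, 8, -4)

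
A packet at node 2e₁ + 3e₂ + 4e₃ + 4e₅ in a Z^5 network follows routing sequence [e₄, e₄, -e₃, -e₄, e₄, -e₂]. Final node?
(2, 2, 3, 2, 4)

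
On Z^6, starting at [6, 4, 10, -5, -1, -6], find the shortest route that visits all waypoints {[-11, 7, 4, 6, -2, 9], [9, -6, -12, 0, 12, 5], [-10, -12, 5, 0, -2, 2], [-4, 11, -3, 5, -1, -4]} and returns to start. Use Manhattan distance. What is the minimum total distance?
232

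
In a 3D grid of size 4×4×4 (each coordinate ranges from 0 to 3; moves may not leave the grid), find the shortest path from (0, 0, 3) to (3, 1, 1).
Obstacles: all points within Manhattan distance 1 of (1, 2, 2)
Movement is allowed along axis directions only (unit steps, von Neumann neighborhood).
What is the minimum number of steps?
6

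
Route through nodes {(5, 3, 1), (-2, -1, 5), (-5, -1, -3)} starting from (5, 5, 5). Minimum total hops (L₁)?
32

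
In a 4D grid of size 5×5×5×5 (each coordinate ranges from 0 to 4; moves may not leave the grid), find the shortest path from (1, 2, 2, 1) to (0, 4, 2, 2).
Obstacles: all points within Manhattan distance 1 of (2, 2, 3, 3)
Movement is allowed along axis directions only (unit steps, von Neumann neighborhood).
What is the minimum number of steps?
4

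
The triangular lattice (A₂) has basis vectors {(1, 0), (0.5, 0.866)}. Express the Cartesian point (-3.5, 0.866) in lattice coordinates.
-4b₁ + b₂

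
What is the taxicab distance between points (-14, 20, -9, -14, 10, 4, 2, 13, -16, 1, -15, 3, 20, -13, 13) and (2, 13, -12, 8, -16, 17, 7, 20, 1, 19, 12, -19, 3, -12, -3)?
217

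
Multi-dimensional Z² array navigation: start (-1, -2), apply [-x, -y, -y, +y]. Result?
(-2, -3)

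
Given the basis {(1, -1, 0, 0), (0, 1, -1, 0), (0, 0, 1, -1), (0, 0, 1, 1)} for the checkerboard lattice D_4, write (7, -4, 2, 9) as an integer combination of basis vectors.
7b₁ + 3b₂ - 2b₃ + 7b₄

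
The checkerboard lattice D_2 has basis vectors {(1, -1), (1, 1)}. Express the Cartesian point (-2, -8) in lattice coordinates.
3b₁ - 5b₂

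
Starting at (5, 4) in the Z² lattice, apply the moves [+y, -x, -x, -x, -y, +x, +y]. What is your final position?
(3, 5)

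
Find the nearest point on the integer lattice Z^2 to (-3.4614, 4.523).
(-3, 5)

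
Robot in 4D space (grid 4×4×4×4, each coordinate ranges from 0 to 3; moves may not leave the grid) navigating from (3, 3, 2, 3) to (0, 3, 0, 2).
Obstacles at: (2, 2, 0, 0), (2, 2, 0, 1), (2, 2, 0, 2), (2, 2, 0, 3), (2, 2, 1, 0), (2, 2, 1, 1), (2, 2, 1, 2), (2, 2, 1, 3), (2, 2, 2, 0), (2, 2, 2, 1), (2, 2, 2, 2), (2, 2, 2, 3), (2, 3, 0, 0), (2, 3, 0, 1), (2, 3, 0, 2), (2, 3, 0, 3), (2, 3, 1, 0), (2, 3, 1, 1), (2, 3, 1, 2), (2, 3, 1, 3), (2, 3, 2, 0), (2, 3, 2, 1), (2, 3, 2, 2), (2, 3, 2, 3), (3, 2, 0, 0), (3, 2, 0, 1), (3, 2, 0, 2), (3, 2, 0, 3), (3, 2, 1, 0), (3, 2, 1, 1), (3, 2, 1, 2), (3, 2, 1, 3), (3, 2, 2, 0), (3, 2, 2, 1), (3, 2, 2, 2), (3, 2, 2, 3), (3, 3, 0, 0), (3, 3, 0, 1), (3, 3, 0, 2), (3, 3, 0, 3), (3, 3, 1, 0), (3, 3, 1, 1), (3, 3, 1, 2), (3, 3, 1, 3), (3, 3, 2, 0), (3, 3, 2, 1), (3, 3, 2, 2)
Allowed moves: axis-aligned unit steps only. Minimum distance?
8
(one shortest path: (3, 3, 2, 3) → (3, 3, 3, 3) → (2, 3, 3, 3) → (1, 3, 3, 3) → (0, 3, 3, 3) → (0, 3, 2, 3) → (0, 3, 1, 3) → (0, 3, 0, 3) → (0, 3, 0, 2))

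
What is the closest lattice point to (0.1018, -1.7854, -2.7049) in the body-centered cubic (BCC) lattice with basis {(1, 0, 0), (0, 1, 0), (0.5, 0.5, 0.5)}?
(0, -2, -3)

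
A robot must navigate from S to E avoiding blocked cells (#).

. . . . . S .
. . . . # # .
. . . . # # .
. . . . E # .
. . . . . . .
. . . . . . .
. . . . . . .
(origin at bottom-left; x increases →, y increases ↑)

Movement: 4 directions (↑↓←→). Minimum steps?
6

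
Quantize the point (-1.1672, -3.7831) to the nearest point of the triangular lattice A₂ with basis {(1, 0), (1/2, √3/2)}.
(-1, -3.464)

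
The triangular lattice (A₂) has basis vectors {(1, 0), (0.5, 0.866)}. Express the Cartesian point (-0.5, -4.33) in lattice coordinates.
2b₁ - 5b₂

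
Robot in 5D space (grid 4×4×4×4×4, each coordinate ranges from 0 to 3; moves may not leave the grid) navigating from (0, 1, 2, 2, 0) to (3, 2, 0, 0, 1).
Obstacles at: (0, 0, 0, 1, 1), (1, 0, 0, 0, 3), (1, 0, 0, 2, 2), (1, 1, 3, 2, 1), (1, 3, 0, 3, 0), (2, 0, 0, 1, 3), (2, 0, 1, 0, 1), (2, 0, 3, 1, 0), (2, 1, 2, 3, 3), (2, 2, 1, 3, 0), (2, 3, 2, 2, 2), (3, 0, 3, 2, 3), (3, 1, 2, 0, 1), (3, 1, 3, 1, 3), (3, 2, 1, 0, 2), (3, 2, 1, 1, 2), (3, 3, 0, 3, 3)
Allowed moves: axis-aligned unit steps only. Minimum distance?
9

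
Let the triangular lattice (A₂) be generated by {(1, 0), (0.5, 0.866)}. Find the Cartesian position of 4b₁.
(4, 0)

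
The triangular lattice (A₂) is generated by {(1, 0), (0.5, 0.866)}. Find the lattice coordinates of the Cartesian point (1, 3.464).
-b₁ + 4b₂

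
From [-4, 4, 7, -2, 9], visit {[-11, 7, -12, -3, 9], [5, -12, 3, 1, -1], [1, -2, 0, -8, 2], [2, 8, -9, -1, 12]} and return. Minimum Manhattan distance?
160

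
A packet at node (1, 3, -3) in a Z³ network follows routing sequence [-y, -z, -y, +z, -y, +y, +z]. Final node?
(1, 1, -2)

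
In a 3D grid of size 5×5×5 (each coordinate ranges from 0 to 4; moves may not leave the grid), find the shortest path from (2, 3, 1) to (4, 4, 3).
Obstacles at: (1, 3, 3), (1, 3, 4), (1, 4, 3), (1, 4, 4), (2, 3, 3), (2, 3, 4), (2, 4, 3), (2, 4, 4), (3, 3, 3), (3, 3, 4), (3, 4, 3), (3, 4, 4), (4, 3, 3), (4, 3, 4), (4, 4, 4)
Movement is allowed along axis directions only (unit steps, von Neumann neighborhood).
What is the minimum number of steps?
5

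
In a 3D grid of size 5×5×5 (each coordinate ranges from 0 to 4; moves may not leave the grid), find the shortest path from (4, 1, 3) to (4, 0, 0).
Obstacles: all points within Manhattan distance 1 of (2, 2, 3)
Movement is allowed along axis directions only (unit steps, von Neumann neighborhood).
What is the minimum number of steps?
4
(one shortest path: (4, 1, 3) → (4, 0, 3) → (4, 0, 2) → (4, 0, 1) → (4, 0, 0))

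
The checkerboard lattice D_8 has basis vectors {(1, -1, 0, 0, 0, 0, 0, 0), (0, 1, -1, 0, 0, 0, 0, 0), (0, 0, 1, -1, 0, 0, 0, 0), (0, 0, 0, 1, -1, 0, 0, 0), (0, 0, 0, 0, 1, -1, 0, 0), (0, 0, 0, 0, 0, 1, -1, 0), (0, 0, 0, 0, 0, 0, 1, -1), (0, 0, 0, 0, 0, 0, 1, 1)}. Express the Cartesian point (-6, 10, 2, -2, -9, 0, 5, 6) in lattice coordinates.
-6b₁ + 4b₂ + 6b₃ + 4b₄ - 5b₅ - 5b₆ - 3b₇ + 3b₈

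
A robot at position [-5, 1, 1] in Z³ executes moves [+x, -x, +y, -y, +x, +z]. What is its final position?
(-4, 1, 2)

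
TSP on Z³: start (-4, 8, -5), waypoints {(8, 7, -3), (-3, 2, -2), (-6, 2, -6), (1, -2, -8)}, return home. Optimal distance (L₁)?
66
(one optimal route: (-4, 8, -5) → (8, 7, -3) → (1, -2, -8) → (-3, 2, -2) → (-6, 2, -6) → (-4, 8, -5))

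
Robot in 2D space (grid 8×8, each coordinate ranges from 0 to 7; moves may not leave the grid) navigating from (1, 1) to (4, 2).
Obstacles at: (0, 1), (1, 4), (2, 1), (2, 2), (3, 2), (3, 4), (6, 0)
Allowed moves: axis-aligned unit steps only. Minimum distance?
6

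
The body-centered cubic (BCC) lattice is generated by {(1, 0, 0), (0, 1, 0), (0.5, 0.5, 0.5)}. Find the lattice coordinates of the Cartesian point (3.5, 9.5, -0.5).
4b₁ + 10b₂ - b₃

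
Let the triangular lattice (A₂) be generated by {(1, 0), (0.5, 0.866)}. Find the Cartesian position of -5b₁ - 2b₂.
(-6, -1.732)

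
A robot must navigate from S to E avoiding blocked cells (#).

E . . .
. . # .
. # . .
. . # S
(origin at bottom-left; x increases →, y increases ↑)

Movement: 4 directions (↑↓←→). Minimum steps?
6
(one shortest path: (3, 0) → (3, 1) → (3, 2) → (3, 3) → (2, 3) → (1, 3) → (0, 3))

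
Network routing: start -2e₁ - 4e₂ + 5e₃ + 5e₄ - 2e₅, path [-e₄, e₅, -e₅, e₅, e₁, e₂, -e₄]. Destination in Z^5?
(-1, -3, 5, 3, -1)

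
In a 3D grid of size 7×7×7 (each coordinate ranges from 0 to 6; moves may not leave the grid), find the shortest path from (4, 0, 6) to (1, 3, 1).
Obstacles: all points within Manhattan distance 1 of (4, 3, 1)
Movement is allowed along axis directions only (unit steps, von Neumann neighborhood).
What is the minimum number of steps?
11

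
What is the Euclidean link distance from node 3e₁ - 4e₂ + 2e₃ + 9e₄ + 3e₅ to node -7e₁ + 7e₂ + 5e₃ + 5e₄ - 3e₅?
16.7929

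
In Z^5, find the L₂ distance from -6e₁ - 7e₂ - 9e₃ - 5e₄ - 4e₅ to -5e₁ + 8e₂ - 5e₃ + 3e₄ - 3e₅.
17.5214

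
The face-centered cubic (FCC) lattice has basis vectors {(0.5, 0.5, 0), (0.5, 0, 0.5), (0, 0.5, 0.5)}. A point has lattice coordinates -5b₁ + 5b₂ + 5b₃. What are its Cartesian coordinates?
(0, 0, 5)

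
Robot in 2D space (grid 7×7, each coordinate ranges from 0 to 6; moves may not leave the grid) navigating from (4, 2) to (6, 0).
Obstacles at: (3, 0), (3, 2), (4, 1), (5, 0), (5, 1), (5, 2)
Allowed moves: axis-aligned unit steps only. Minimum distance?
6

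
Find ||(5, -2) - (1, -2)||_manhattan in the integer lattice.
4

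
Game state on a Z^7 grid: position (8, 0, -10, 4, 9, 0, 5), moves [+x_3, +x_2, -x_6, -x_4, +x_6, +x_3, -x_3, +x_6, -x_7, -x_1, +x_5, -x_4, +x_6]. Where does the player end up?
(7, 1, -9, 2, 10, 2, 4)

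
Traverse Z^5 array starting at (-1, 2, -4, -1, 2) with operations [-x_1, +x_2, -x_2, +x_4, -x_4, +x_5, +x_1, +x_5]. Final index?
(-1, 2, -4, -1, 4)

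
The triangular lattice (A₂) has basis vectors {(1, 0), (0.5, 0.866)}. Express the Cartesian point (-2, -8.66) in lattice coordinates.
3b₁ - 10b₂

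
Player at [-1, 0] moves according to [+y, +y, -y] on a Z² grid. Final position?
(-1, 1)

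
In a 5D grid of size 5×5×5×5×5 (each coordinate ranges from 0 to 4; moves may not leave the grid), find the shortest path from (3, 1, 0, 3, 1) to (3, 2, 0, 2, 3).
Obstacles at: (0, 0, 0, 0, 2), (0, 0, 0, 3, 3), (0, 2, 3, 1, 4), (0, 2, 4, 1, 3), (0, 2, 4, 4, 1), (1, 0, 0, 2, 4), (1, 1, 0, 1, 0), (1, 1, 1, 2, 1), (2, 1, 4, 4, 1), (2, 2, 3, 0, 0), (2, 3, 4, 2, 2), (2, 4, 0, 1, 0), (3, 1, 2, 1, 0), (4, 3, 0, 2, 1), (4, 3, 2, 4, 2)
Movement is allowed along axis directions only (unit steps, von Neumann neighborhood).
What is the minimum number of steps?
4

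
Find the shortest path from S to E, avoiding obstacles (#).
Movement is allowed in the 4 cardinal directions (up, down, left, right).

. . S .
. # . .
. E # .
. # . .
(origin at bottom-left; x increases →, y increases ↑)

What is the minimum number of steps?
5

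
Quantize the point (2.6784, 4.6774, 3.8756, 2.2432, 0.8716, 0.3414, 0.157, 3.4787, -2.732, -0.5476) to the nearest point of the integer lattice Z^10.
(3, 5, 4, 2, 1, 0, 0, 3, -3, -1)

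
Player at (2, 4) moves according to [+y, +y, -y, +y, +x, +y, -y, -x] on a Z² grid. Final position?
(2, 6)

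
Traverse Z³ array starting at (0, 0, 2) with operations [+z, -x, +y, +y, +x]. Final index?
(0, 2, 3)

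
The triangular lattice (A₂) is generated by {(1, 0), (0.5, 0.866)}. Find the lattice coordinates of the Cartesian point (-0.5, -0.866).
-b₂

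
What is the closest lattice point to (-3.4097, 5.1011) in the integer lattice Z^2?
(-3, 5)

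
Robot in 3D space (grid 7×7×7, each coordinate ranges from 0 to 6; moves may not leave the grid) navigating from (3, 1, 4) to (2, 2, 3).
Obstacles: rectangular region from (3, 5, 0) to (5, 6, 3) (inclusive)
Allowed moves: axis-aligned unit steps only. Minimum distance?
3
(one shortest path: (3, 1, 4) → (2, 1, 4) → (2, 2, 4) → (2, 2, 3))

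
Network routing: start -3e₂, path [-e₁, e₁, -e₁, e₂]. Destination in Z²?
(-1, -2)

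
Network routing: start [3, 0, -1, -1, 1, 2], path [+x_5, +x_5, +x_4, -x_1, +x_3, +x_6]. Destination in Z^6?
(2, 0, 0, 0, 3, 3)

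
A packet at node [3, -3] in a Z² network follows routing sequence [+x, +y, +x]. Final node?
(5, -2)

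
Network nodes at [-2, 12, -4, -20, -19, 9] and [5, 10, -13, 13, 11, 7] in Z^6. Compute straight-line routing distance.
46.1194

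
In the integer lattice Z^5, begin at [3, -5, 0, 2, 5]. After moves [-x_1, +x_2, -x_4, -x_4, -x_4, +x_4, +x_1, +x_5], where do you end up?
(3, -4, 0, 0, 6)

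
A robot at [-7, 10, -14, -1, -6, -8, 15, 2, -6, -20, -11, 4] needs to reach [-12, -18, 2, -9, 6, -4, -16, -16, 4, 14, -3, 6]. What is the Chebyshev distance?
34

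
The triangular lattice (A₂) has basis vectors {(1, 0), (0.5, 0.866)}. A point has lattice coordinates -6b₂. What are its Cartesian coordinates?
(-3, -5.196)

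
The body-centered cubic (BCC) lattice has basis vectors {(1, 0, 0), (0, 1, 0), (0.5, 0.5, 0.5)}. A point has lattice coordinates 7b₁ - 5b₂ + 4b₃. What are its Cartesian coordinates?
(9, -3, 2)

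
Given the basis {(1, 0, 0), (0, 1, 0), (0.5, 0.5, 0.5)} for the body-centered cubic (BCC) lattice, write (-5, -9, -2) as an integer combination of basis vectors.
-3b₁ - 7b₂ - 4b₃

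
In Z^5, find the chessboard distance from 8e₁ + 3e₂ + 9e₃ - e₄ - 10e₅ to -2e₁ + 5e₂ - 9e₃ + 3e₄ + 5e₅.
18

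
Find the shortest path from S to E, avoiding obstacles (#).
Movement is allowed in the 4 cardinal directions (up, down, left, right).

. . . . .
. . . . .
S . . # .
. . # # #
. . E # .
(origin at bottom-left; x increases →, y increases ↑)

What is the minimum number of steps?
4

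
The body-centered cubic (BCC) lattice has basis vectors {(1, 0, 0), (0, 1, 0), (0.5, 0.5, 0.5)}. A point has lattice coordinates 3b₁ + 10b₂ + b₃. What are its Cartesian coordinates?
(3.5, 10.5, 0.5)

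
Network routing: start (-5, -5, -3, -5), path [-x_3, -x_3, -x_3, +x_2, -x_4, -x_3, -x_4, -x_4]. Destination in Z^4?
(-5, -4, -7, -8)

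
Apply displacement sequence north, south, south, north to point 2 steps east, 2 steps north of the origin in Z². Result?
(2, 2)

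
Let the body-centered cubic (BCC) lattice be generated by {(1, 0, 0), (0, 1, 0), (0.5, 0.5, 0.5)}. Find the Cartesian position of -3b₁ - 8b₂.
(-3, -8, 0)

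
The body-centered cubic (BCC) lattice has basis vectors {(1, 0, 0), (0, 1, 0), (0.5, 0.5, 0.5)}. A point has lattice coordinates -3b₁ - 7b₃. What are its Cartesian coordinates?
(-6.5, -3.5, -3.5)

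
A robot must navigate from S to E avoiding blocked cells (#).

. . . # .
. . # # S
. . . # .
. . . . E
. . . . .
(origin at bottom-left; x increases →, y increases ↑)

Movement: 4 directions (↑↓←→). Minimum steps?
2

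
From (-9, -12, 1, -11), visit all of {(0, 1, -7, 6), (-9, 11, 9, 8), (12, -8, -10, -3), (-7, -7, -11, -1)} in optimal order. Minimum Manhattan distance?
122
(one optimal route: (-9, -12, 1, -11) → (-7, -7, -11, -1) → (12, -8, -10, -3) → (0, 1, -7, 6) → (-9, 11, 9, 8))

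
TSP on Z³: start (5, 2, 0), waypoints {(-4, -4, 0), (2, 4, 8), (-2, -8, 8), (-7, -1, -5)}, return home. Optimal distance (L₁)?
74
(one optimal route: (5, 2, 0) → (2, 4, 8) → (-2, -8, 8) → (-4, -4, 0) → (-7, -1, -5) → (5, 2, 0))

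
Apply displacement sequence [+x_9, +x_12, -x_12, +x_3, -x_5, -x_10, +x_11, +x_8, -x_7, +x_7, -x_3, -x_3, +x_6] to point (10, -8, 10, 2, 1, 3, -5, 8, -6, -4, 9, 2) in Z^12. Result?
(10, -8, 9, 2, 0, 4, -5, 9, -5, -5, 10, 2)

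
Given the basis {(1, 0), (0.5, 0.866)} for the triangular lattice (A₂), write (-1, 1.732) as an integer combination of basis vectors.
-2b₁ + 2b₂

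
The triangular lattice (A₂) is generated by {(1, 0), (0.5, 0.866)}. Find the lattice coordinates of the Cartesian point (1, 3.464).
-b₁ + 4b₂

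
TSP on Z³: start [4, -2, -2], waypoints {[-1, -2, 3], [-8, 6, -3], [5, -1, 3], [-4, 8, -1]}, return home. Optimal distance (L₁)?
60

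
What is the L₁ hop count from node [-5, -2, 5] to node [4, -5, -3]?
20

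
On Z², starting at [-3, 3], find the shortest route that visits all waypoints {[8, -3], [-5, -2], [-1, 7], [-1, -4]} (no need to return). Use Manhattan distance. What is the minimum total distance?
35
(one optimal route: (-3, 3) → (-1, 7) → (-5, -2) → (-1, -4) → (8, -3))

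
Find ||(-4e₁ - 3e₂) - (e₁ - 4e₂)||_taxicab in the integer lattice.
6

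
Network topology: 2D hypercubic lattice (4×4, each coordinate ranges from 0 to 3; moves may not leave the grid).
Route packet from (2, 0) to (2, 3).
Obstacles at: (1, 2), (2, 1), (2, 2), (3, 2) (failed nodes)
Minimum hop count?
7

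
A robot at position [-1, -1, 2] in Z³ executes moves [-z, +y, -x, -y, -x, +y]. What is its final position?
(-3, 0, 1)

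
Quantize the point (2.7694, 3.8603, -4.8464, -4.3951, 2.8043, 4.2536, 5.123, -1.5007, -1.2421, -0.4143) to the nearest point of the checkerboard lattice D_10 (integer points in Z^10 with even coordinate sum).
(3, 4, -5, -4, 3, 4, 5, -1, -1, 0)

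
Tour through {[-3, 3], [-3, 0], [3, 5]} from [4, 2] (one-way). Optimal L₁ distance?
15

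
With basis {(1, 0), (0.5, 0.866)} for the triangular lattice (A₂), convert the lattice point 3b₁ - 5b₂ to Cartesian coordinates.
(0.5, -4.33)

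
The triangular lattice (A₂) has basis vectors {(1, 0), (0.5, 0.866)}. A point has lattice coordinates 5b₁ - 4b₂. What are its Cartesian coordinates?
(3, -3.464)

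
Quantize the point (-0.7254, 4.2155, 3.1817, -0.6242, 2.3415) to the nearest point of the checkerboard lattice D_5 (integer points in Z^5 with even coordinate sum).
(-1, 4, 3, 0, 2)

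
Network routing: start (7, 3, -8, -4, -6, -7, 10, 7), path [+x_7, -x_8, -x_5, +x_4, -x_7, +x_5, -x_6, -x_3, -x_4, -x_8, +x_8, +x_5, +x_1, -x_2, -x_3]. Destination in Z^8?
(8, 2, -10, -4, -5, -8, 10, 6)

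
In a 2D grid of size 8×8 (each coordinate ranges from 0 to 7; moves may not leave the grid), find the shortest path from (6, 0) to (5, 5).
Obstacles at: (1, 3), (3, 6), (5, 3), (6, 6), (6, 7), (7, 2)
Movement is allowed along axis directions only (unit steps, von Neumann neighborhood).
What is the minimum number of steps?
6
(one shortest path: (6, 0) → (6, 1) → (6, 2) → (6, 3) → (6, 4) → (5, 4) → (5, 5))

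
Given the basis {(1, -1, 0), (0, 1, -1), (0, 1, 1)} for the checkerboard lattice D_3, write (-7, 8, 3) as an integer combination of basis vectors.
-7b₁ - b₂ + 2b₃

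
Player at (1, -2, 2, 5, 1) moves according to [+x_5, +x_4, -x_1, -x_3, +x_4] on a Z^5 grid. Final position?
(0, -2, 1, 7, 2)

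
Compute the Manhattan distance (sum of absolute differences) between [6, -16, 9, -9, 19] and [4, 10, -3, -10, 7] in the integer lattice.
53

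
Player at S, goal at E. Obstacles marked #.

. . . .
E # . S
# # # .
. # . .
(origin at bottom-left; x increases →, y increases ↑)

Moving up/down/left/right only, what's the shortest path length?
5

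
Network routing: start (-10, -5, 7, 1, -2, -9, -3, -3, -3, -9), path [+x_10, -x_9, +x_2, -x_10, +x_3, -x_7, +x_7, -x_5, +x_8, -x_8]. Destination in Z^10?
(-10, -4, 8, 1, -3, -9, -3, -3, -4, -9)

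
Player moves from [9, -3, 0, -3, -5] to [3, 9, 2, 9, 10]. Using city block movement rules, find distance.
47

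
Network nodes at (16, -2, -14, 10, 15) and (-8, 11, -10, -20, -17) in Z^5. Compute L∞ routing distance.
32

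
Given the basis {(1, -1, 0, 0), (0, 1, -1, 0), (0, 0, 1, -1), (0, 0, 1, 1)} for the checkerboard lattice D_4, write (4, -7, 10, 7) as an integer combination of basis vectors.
4b₁ - 3b₂ + 7b₄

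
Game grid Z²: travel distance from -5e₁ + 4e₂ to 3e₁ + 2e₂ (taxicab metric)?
10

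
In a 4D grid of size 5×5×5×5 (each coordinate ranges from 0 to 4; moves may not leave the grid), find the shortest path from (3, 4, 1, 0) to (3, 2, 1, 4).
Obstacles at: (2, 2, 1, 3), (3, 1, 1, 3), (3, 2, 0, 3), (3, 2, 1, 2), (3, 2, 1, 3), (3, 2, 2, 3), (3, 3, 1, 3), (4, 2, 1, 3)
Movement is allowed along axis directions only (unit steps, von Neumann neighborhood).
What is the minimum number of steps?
6
(one shortest path: (3, 4, 1, 0) → (3, 4, 1, 1) → (3, 4, 1, 2) → (3, 4, 1, 3) → (3, 4, 1, 4) → (3, 3, 1, 4) → (3, 2, 1, 4))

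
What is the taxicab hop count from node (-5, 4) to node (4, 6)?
11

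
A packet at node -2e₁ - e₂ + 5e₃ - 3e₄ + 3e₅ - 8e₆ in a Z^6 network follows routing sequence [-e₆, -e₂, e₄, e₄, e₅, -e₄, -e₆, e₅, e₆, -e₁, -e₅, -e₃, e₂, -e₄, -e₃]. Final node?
(-3, -1, 3, -3, 4, -9)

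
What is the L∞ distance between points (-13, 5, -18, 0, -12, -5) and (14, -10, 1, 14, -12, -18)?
27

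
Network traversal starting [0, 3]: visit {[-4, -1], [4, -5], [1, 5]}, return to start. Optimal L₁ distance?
36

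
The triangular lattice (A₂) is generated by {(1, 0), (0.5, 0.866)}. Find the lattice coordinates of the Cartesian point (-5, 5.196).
-8b₁ + 6b₂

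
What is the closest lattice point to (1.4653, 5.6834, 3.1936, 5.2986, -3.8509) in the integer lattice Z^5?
(1, 6, 3, 5, -4)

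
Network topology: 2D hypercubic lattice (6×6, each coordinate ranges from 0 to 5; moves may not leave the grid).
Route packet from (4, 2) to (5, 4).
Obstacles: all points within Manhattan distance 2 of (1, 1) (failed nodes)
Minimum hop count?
3
(one shortest path: (4, 2) → (5, 2) → (5, 3) → (5, 4))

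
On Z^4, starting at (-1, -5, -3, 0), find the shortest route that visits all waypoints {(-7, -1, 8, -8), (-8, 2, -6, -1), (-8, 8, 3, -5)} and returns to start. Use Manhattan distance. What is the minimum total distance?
84
(one optimal route: (-1, -5, -3, 0) → (-7, -1, 8, -8) → (-8, 8, 3, -5) → (-8, 2, -6, -1) → (-1, -5, -3, 0))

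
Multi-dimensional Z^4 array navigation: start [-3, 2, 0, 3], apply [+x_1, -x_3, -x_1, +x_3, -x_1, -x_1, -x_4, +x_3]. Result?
(-5, 2, 1, 2)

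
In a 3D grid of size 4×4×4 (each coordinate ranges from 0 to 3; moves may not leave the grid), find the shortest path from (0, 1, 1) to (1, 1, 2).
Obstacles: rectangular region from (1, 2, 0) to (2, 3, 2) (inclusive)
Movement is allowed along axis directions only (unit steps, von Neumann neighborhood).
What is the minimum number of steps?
2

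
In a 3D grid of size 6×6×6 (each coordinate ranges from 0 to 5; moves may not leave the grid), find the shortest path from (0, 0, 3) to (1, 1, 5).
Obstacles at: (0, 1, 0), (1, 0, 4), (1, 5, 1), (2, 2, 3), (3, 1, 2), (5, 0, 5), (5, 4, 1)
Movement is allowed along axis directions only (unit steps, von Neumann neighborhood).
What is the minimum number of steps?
4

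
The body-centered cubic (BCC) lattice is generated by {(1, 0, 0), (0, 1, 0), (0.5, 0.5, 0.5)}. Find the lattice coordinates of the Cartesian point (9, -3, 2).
7b₁ - 5b₂ + 4b₃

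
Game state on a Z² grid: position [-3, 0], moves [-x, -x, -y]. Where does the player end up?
(-5, -1)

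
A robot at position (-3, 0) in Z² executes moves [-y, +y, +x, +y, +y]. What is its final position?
(-2, 2)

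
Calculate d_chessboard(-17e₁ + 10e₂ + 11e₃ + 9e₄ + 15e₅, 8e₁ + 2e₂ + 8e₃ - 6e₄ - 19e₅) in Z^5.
34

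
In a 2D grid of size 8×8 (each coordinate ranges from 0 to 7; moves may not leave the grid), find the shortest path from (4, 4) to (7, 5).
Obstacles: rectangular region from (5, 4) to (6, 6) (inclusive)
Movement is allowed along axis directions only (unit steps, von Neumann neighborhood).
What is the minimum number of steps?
6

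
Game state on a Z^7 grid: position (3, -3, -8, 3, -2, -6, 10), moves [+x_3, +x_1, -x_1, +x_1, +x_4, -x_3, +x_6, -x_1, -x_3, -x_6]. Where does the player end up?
(3, -3, -9, 4, -2, -6, 10)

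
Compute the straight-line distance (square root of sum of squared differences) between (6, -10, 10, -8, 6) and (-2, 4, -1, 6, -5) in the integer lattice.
26.4197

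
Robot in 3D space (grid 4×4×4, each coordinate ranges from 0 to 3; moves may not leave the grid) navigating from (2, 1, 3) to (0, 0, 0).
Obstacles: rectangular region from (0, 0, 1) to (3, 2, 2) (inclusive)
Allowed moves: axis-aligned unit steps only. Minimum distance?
10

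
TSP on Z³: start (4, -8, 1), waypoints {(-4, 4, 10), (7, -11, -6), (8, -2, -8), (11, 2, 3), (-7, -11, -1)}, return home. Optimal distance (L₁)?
112
(one optimal route: (4, -8, 1) → (7, -11, -6) → (8, -2, -8) → (11, 2, 3) → (-4, 4, 10) → (-7, -11, -1) → (4, -8, 1))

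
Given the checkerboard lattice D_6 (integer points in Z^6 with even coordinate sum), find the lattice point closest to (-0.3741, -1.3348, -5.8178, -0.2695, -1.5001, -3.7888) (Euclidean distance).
(0, -1, -6, 0, -1, -4)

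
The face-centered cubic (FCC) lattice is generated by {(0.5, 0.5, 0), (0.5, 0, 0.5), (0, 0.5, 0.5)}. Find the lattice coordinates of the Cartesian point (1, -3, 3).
-5b₁ + 7b₂ - b₃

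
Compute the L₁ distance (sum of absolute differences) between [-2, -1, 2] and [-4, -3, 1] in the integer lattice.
5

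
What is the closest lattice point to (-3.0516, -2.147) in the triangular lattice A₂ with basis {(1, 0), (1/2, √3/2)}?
(-3, -1.732)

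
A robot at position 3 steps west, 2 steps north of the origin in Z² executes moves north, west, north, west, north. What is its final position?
(-5, 5)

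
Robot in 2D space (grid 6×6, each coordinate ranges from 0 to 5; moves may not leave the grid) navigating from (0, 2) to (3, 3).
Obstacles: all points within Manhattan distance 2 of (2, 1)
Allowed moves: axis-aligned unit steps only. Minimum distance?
6
(one shortest path: (0, 2) → (0, 3) → (1, 3) → (1, 4) → (2, 4) → (3, 4) → (3, 3))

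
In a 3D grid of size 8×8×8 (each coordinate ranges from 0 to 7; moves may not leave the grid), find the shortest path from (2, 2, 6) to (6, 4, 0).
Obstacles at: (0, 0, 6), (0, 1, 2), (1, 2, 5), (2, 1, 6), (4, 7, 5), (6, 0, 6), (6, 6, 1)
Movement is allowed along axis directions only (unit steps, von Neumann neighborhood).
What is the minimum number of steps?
12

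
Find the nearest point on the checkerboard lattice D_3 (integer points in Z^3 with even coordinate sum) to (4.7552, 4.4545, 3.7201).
(5, 5, 4)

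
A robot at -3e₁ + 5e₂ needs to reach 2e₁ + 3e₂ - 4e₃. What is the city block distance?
11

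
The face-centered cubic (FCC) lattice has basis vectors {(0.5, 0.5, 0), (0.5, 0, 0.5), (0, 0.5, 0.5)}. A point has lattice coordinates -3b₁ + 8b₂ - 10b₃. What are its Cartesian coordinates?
(2.5, -6.5, -1)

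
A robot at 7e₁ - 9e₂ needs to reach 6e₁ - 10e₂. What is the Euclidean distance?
1.41421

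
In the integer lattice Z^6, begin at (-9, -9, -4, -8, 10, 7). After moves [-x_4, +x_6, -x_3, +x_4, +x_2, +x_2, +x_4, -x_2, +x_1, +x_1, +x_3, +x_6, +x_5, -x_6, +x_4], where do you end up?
(-7, -8, -4, -6, 11, 8)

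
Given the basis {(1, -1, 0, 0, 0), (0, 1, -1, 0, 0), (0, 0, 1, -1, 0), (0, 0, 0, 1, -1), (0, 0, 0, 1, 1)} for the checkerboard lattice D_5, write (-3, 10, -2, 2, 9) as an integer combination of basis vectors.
-3b₁ + 7b₂ + 5b₃ - b₄ + 8b₅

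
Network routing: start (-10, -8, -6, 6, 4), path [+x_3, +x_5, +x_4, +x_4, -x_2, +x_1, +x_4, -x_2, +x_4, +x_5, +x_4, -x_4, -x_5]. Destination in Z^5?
(-9, -10, -5, 10, 5)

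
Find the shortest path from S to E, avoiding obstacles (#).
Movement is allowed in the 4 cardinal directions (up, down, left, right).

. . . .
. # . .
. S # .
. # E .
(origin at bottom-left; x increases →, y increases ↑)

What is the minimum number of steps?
10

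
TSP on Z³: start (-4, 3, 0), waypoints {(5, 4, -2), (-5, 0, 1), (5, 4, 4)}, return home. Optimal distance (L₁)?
40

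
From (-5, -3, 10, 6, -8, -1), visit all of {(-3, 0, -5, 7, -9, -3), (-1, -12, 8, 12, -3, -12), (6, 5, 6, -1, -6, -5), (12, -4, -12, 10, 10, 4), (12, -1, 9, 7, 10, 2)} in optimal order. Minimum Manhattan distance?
195
(one optimal route: (-5, -3, 10, 6, -8, -1) → (-3, 0, -5, 7, -9, -3) → (-1, -12, 8, 12, -3, -12) → (6, 5, 6, -1, -6, -5) → (12, -1, 9, 7, 10, 2) → (12, -4, -12, 10, 10, 4))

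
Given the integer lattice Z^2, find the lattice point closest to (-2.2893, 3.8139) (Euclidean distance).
(-2, 4)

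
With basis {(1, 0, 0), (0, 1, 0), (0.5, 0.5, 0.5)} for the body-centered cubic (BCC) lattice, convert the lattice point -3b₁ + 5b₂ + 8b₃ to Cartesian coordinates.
(1, 9, 4)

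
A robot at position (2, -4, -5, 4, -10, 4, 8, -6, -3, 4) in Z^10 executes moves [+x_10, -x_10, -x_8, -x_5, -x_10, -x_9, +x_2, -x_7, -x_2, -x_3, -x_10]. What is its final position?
(2, -4, -6, 4, -11, 4, 7, -7, -4, 2)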